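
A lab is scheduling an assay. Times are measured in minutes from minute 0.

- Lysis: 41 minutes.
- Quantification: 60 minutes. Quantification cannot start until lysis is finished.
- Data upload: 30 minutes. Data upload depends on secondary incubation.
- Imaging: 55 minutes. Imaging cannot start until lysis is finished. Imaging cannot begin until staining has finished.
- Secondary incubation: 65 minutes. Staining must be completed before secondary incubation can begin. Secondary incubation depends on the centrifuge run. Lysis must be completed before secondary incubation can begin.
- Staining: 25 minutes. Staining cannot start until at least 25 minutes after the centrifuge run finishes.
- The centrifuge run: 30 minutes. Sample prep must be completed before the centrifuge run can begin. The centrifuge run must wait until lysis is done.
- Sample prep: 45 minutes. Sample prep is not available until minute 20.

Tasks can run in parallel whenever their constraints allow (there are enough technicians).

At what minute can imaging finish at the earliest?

Lysis has no prerequisites, so it starts at minute 0 and finishes at minute 41.
Sample prep cannot begin until its own release at minute 20. It runs from minute 20 to 20 + 45 = minute 65.
The centrifuge run has to wait for sample prep (finishes minute 65); lysis (finishes minute 41). The latest of these is minute 65, so the centrifuge run runs minute 65 to 65 + 30 = minute 95.
Staining waits on the centrifuge run (finishes minute 95, plus 25-minute gap → minute 120), so it starts at minute 120 and finishes at 120 + 25 = minute 145.
Imaging cannot start until lysis (finishes minute 41); staining (finishes minute 145). The controlling bound is minute 145, so imaging finishes at 145 + 55 = minute 200.

200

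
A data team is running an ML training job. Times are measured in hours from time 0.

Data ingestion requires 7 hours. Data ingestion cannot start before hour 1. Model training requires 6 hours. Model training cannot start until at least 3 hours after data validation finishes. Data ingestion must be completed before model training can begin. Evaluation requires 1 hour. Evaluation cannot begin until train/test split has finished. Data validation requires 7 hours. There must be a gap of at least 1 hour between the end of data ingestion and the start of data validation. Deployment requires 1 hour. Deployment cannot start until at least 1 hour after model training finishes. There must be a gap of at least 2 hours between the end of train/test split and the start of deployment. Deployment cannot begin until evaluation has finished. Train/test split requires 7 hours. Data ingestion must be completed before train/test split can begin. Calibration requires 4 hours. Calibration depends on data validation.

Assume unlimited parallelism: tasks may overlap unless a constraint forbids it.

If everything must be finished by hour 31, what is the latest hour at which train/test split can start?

To finish by hour 31, deployment (duration 1) must start no later than hour 30.
Evaluation must finish before deployment (must start by hour 30). With a 1-hour duration, evaluation must start by 30 − 1 = hour 29.
Train/test split has several dependents: evaluation (must start by hour 29); deployment (must start by hour 30, minus 2-hour gap → hour 28). The earliest of those limits is hour 28, so train/test split must start by 28 − 7 = hour 21.

21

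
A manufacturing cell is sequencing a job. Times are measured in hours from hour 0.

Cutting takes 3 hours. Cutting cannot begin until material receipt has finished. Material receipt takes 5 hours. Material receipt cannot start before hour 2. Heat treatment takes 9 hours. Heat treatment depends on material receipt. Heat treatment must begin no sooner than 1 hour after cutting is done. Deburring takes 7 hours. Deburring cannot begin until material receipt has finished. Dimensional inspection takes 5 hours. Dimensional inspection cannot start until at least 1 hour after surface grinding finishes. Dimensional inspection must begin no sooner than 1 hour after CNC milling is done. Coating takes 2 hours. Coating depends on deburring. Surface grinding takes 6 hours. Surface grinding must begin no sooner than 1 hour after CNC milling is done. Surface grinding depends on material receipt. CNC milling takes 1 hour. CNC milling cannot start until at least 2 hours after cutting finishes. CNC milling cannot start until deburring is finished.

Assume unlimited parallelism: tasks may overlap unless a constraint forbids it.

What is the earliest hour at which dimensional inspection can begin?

23

Material receipt cannot begin until its own release at hour 2. It runs from hour 2 to 2 + 5 = hour 7.
Deburring cannot begin until material receipt (finishes hour 7). It runs from hour 7 to 7 + 7 = hour 14.
After material receipt (finishes hour 7), cutting can start at hour 7 and finishes at hour 10.
For CNC milling: cutting (finishes hour 10, plus 2-hour gap → hour 12); deburring (finishes hour 14). Taking the maximum gives a start of hour 14, and it finishes at 14 + 1 = hour 15.
Surface grinding cannot start until CNC milling (finishes hour 15, plus 1-hour gap → hour 16); material receipt (finishes hour 7). The controlling bound is hour 16, so surface grinding finishes at 16 + 6 = hour 22.
Dimensional inspection waits on surface grinding (finishes hour 22, plus 1-hour gap → hour 23); CNC milling (finishes hour 15, plus 1-hour gap → hour 16). The latest of these is hour 23, which is the earliest dimensional inspection can start.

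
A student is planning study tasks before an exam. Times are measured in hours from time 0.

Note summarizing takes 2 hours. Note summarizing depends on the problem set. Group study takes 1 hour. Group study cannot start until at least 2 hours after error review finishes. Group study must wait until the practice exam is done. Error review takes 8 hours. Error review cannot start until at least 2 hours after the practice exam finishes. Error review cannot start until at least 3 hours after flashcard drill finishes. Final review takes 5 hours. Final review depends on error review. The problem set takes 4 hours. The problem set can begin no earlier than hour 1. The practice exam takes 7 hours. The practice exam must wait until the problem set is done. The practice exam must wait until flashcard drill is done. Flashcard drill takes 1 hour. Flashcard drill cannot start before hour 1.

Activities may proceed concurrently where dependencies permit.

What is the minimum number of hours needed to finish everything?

After its own release at hour 1, flashcard drill can start at hour 1 and finishes at hour 2.
After its own release at hour 1, the problem set can start at hour 1 and finishes at hour 5.
After the problem set (finishes hour 5), note summarizing can start at hour 5 and finishes at hour 7.
For the practice exam: the problem set (finishes hour 5); flashcard drill (finishes hour 2). Taking the maximum gives a start of hour 5, and it finishes at 5 + 7 = hour 12.
Error review cannot start until the practice exam (finishes hour 12, plus 2-hour gap → hour 14); flashcard drill (finishes hour 2, plus 3-hour gap → hour 5). The controlling bound is hour 14, so error review finishes at 14 + 8 = hour 22.
Final review cannot begin until error review (finishes hour 22). It runs from hour 22 to 22 + 5 = hour 27.
Group study cannot start until error review (finishes hour 22, plus 2-hour gap → hour 24); the practice exam (finishes hour 12). The controlling bound is hour 24, so group study finishes at 24 + 1 = hour 25.
All tasks are finished once the last one completes. Finish times: The problem set at 5, Flashcard drill at 2, The practice exam at 12, Error review at 22, Group study at 25, Note summarizing at 7, Final review at 27. The latest is hour 27.

27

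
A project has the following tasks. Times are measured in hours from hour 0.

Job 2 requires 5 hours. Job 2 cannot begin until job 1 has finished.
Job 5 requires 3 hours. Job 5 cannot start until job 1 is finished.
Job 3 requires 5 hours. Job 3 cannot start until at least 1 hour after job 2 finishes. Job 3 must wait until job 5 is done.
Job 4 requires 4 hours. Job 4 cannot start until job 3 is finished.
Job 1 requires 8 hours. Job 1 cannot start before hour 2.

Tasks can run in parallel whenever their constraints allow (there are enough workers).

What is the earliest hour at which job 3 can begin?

16

After its own release at hour 2, job 1 can start at hour 2 and finishes at hour 10.
Job 5 waits on job 1 (finishes hour 10), so it starts at hour 10 and finishes at 10 + 3 = hour 13.
Job 2 cannot begin until job 1 (finishes hour 10). It runs from hour 10 to 10 + 5 = hour 15.
Job 3 waits on job 2 (finishes hour 15, plus 1-hour gap → hour 16); job 5 (finishes hour 13). The latest of these is hour 16, which is the earliest job 3 can start.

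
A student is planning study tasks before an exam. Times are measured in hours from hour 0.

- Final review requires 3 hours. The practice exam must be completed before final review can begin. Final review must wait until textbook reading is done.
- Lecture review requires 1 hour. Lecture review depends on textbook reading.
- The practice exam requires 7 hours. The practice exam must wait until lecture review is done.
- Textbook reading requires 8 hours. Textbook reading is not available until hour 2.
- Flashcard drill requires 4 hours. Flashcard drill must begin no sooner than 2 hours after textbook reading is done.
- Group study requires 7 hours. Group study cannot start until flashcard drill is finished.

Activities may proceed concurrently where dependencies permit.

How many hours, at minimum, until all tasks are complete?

After its own release at hour 2, textbook reading can start at hour 2 and finishes at hour 10.
Flashcard drill cannot begin until textbook reading (finishes hour 10, plus 2-hour gap → hour 12). It runs from hour 12 to 12 + 4 = hour 16.
Group study waits on flashcard drill (finishes hour 16), so it starts at hour 16 and finishes at 16 + 7 = hour 23.
Lecture review cannot begin until textbook reading (finishes hour 10). It runs from hour 10 to 10 + 1 = hour 11.
The practice exam waits on lecture review (finishes hour 11), so it starts at hour 11 and finishes at 11 + 7 = hour 18.
For final review: the practice exam (finishes hour 18); textbook reading (finishes hour 10). Taking the maximum gives a start of hour 18, and it finishes at 18 + 3 = hour 21.
All tasks are finished once the last one completes. Finish times: Textbook reading at 10, Lecture review at 11, Flashcard drill at 16, The practice exam at 18, Group study at 23, Final review at 21. The latest is hour 23.

23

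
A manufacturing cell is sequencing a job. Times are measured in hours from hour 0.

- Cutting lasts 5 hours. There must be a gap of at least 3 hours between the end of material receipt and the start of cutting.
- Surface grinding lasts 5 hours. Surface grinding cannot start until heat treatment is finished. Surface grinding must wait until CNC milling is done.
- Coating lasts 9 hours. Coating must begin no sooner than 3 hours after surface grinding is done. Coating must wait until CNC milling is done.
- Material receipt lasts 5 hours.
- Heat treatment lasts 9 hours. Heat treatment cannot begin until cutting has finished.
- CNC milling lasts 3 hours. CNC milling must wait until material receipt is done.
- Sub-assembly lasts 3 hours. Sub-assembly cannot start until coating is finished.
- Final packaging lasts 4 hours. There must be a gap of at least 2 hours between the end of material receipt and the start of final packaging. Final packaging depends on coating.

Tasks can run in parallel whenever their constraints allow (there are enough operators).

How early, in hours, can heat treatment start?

Nothing blocks material receipt, so it runs from hour 0 to hour 5.
Cutting waits on material receipt (finishes hour 5, plus 3-hour gap → hour 8), so it starts at hour 8 and finishes at 8 + 5 = hour 13.
Heat treatment waits on cutting (finishes hour 13), so the earliest it can start is hour 13.

13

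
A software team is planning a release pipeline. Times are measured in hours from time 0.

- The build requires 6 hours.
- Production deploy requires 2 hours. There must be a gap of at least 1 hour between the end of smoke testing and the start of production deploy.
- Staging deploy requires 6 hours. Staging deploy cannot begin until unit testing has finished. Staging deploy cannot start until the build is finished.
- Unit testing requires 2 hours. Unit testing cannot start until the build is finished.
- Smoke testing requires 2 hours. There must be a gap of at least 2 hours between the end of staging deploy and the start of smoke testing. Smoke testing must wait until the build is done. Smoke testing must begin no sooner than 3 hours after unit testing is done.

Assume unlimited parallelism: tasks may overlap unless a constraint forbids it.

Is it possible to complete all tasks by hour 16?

The build has no prerequisites, so it starts at hour 0 and finishes at hour 6.
After the build (finishes hour 6), unit testing can start at hour 6 and finishes at hour 8.
Staging deploy has to wait for unit testing (finishes hour 8); the build (finishes hour 6). The latest of these is hour 8, so staging deploy runs hour 8 to 8 + 6 = hour 14.
Smoke testing cannot start until staging deploy (finishes hour 14, plus 2-hour gap → hour 16); the build (finishes hour 6); unit testing (finishes hour 8, plus 3-hour gap → hour 11). The controlling bound is hour 16, so smoke testing finishes at 16 + 2 = hour 18.
Production deploy cannot begin until smoke testing (finishes hour 18, plus 1-hour gap → hour 19). It runs from hour 19 to 19 + 2 = hour 21.
The earliest everything can be done is hour 21, which is after the deadline of 16, so it is not possible.

No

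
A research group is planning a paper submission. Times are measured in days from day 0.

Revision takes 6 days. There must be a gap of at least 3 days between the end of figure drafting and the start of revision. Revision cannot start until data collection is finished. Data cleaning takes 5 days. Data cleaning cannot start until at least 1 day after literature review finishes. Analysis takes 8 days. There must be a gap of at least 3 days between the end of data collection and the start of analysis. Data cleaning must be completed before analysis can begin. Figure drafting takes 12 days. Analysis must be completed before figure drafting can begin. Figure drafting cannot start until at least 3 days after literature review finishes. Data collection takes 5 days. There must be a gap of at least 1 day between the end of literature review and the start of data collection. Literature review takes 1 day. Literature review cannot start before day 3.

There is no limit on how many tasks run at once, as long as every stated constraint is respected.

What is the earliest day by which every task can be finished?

After its own release at day 3, literature review can start at day 3 and finishes at day 4.
Data cleaning cannot begin until literature review (finishes day 4, plus 1-day gap → day 5). It runs from day 5 to 5 + 5 = day 10.
Data collection cannot begin until literature review (finishes day 4, plus 1-day gap → day 5). It runs from day 5 to 5 + 5 = day 10.
Analysis cannot start until data collection (finishes day 10, plus 3-day gap → day 13); data cleaning (finishes day 10). The controlling bound is day 13, so analysis finishes at 13 + 8 = day 21.
For figure drafting: analysis (finishes day 21); literature review (finishes day 4, plus 3-day gap → day 7). Taking the maximum gives a start of day 21, and it finishes at 21 + 12 = day 33.
Revision cannot start until figure drafting (finishes day 33, plus 3-day gap → day 36); data collection (finishes day 10). The controlling bound is day 36, so revision finishes at 36 + 6 = day 42.
All tasks are finished once the last one completes. Finish times: Literature review at 4, Data collection at 10, Data cleaning at 10, Analysis at 21, Figure drafting at 33, Revision at 42. The latest is day 42.

42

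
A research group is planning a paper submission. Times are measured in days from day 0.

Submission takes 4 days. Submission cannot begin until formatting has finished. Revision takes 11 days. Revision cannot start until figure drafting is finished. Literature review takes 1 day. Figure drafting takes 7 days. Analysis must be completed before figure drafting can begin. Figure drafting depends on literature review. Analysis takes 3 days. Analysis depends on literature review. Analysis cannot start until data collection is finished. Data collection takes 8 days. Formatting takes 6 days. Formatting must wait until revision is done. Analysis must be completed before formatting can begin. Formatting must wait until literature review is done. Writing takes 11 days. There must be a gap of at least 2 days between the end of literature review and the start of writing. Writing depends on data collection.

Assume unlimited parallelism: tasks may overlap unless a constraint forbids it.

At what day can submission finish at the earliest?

39

Data collection can start immediately at day 0; it finishes at day 8.
Nothing blocks literature review, so it runs from day 0 to day 1.
Analysis needs all of literature review (finishes day 1); data collection (finishes day 8). That puts its earliest start at day 8; it finishes at 8 + 3 = day 11.
For figure drafting: analysis (finishes day 11); literature review (finishes day 1). Taking the maximum gives a start of day 11, and it finishes at 11 + 7 = day 18.
Revision waits on figure drafting (finishes day 18), so it starts at day 18 and finishes at 18 + 11 = day 29.
Formatting has to wait for revision (finishes day 29); analysis (finishes day 11); literature review (finishes day 1). The latest of these is day 29, so formatting runs day 29 to 29 + 6 = day 35.
After formatting (finishes day 35), submission can start at day 35 and finishes at day 39.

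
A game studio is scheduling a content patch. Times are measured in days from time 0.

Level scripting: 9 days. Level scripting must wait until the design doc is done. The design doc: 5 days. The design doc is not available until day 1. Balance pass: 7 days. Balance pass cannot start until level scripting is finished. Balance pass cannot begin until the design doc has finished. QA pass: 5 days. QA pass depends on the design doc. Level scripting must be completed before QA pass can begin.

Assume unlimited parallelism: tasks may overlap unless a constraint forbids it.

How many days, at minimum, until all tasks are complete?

The design doc waits on its own release at day 1, so it starts at day 1 and finishes at 1 + 5 = day 6.
Level scripting waits on the design doc (finishes day 6), so it starts at day 6 and finishes at 6 + 9 = day 15.
QA pass has to wait for the design doc (finishes day 6); level scripting (finishes day 15). The latest of these is day 15, so QA pass runs day 15 to 15 + 5 = day 20.
Balance pass cannot start until level scripting (finishes day 15); the design doc (finishes day 6). The controlling bound is day 15, so balance pass finishes at 15 + 7 = day 22.
All tasks are finished once the last one completes. Finish times: The design doc at 6, Level scripting at 15, Balance pass at 22, QA pass at 20. The latest is day 22.

22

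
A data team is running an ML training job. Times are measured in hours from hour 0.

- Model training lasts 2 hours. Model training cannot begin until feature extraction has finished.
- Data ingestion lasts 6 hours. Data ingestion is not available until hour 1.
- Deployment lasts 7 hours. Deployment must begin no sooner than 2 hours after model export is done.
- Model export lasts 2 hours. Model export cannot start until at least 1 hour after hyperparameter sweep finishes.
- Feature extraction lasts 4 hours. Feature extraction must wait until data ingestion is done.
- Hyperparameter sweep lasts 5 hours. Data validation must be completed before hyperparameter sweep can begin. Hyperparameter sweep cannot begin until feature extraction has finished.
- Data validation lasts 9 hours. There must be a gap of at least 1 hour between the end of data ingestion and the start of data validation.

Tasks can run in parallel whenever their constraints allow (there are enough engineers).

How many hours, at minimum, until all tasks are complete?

After its own release at hour 1, data ingestion can start at hour 1 and finishes at hour 7.
Feature extraction cannot begin until data ingestion (finishes hour 7). It runs from hour 7 to 7 + 4 = hour 11.
Model training cannot begin until feature extraction (finishes hour 11). It runs from hour 11 to 11 + 2 = hour 13.
Data validation cannot begin until data ingestion (finishes hour 7, plus 1-hour gap → hour 8). It runs from hour 8 to 8 + 9 = hour 17.
Hyperparameter sweep cannot start until data validation (finishes hour 17); feature extraction (finishes hour 11). The controlling bound is hour 17, so hyperparameter sweep finishes at 17 + 5 = hour 22.
Model export waits on hyperparameter sweep (finishes hour 22, plus 1-hour gap → hour 23), so it starts at hour 23 and finishes at 23 + 2 = hour 25.
After model export (finishes hour 25, plus 2-hour gap → hour 27), deployment can start at hour 27 and finishes at hour 34.
All tasks are finished once the last one completes. Finish times: Data ingestion at 7, Data validation at 17, Feature extraction at 11, Hyperparameter sweep at 22, Model training at 13, Model export at 25, Deployment at 34. The latest is hour 34.

34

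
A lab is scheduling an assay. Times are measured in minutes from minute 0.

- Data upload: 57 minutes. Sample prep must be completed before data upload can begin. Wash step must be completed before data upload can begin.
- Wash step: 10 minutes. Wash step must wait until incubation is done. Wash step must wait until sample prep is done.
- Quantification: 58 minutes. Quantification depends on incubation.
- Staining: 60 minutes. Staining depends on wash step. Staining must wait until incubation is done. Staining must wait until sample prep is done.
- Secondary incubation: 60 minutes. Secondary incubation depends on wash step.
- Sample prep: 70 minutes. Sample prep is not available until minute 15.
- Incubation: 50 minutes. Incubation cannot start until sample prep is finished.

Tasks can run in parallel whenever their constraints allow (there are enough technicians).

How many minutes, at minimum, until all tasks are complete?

205

After its own release at minute 15, sample prep can start at minute 15 and finishes at minute 85.
Incubation cannot begin until sample prep (finishes minute 85). It runs from minute 85 to 85 + 50 = minute 135.
After incubation (finishes minute 135), quantification can start at minute 135 and finishes at minute 193.
For wash step: incubation (finishes minute 135); sample prep (finishes minute 85). Taking the maximum gives a start of minute 135, and it finishes at 135 + 10 = minute 145.
Data upload has to wait for sample prep (finishes minute 85); wash step (finishes minute 145). The latest of these is minute 145, so data upload runs minute 145 to 145 + 57 = minute 202.
After wash step (finishes minute 145), secondary incubation can start at minute 145 and finishes at minute 205.
Staining needs all of wash step (finishes minute 145); incubation (finishes minute 135); sample prep (finishes minute 85). That puts its earliest start at minute 145; it finishes at 145 + 60 = minute 205.
All tasks are finished once the last one completes. Finish times: Sample prep at 85, Incubation at 135, Wash step at 145, Staining at 205, Secondary incubation at 205, Quantification at 193, Data upload at 202. The latest is minute 205.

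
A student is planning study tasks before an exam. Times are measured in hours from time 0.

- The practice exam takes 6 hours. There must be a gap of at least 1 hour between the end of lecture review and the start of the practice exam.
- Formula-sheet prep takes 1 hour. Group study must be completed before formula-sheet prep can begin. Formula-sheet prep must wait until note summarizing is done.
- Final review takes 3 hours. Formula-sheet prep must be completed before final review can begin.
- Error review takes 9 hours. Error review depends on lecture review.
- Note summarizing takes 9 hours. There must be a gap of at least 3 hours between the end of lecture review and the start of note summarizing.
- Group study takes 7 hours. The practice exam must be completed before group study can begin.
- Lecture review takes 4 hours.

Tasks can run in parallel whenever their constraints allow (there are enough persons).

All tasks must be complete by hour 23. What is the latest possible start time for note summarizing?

10

Final review must finish by hour 23; it takes 3 hours, so it must start by 23 − 3 = hour 20.
Since final review (must start by hour 20) depends on it, formula-sheet prep must finish by hour 20. Backing off its 1-hour duration gives a latest start of hour 19.
Since formula-sheet prep (must start by hour 19) depends on it, note summarizing must finish by hour 19. Backing off its 9-hour duration gives a latest start of hour 10.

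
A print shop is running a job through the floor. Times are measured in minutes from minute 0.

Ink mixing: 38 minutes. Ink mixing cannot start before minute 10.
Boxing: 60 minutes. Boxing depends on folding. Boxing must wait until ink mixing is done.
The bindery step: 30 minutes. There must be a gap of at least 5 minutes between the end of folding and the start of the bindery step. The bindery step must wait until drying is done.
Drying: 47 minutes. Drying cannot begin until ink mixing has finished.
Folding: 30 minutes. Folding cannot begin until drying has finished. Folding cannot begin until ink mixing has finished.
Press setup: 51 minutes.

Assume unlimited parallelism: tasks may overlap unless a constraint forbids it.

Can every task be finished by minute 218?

Nothing blocks press setup, so it runs from minute 0 to minute 51.
Ink mixing waits on its own release at minute 10, so it starts at minute 10 and finishes at 10 + 38 = minute 48.
After ink mixing (finishes minute 48), drying can start at minute 48 and finishes at minute 95.
Folding has to wait for drying (finishes minute 95); ink mixing (finishes minute 48). The latest of these is minute 95, so folding runs minute 95 to 95 + 30 = minute 125.
For boxing: folding (finishes minute 125); ink mixing (finishes minute 48). Taking the maximum gives a start of minute 125, and it finishes at 125 + 60 = minute 185.
The bindery step needs all of folding (finishes minute 125, plus 5-minute gap → minute 130); drying (finishes minute 95). That puts its earliest start at minute 130; it finishes at 130 + 30 = minute 160.
Every task is finished by minute 185, which is no later than the deadline of 218, so the schedule is feasible.

Yes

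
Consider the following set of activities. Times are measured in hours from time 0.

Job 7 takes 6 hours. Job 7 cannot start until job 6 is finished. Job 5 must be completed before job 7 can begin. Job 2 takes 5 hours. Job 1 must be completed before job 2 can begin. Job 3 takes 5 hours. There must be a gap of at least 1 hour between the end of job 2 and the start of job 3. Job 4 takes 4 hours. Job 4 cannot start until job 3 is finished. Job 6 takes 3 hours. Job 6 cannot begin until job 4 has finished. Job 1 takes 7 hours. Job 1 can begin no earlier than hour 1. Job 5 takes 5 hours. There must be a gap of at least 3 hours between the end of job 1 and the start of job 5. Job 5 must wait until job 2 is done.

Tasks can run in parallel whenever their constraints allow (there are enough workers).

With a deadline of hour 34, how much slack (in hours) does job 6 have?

2

After its own release at hour 1, job 1 can start at hour 1 and finishes at hour 8.
Job 2 waits on job 1 (finishes hour 8), so it starts at hour 8 and finishes at 8 + 5 = hour 13.
Job 3 waits on job 2 (finishes hour 13, plus 1-hour gap → hour 14), so it starts at hour 14 and finishes at 14 + 5 = hour 19.
Job 4 cannot begin until job 3 (finishes hour 19). It runs from hour 19 to 19 + 4 = hour 23.
After job 4 (finishes hour 23), job 6 can start at hour 23 and finishes at hour 26.

Working backward from the deadline:
Nothing follows job 7; the deadline of hour 34 is its only limit. It must start by 34 − 6 = hour 28.
Job 6 has to be done before job 7 (must start by hour 28). That means finishing by hour 28, i.e. starting by 28 − 3 = hour 25.
So job 6 can start as early as hour 23 and as late as hour 25, giving 25 − 23 = 2 hours of slack.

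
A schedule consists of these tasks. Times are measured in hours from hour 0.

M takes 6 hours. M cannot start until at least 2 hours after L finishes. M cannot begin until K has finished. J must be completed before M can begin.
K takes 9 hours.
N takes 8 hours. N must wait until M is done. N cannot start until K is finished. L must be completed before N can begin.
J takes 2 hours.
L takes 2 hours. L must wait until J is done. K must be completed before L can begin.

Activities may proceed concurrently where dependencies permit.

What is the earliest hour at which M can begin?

K has no prerequisites, so it starts at hour 0 and finishes at hour 9.
J has no prerequisites, so it starts at hour 0 and finishes at hour 2.
L has to wait for J (finishes hour 2); K (finishes hour 9). The latest of these is hour 9, so L runs hour 9 to 9 + 2 = hour 11.
M waits on L (finishes hour 11, plus 2-hour gap → hour 13); K (finishes hour 9); J (finishes hour 2). The latest of these is hour 13, which is the earliest M can start.

13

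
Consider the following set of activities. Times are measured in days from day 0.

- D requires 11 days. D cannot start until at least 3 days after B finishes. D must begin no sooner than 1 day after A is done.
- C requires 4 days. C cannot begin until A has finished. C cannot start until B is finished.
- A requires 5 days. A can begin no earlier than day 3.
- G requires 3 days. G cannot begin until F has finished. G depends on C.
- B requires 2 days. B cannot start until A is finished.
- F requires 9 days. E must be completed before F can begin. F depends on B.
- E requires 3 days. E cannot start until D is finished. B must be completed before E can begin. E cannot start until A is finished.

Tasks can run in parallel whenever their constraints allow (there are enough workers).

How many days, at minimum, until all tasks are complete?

A cannot begin until its own release at day 3. It runs from day 3 to 3 + 5 = day 8.
After A (finishes day 8), B can start at day 8 and finishes at day 10.
D needs all of B (finishes day 10, plus 3-day gap → day 13); A (finishes day 8, plus 1-day gap → day 9). That puts its earliest start at day 13; it finishes at 13 + 11 = day 24.
For E: D (finishes day 24); B (finishes day 10); A (finishes day 8). Taking the maximum gives a start of day 24, and it finishes at 24 + 3 = day 27.
F has to wait for E (finishes day 27); B (finishes day 10). The latest of these is day 27, so F runs day 27 to 27 + 9 = day 36.
C needs all of A (finishes day 8); B (finishes day 10). That puts its earliest start at day 10; it finishes at 10 + 4 = day 14.
G needs all of F (finishes day 36); C (finishes day 14). That puts its earliest start at day 36; it finishes at 36 + 3 = day 39.
All tasks are finished once the last one completes. Finish times: A at 8, B at 10, C at 14, D at 24, E at 27, F at 36, G at 39. The latest is day 39.

39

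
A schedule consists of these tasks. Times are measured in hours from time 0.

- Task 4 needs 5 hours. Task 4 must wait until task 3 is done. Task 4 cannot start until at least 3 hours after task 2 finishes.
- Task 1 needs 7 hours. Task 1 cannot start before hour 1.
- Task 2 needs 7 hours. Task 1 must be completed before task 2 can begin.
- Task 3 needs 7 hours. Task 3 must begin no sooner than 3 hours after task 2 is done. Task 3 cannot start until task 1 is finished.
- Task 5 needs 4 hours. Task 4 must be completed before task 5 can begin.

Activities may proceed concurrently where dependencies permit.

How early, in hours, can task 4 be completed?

After its own release at hour 1, task 1 can start at hour 1 and finishes at hour 8.
Task 2 cannot begin until task 1 (finishes hour 8). It runs from hour 8 to 8 + 7 = hour 15.
Task 3 needs all of task 2 (finishes hour 15, plus 3-hour gap → hour 18); task 1 (finishes hour 8). That puts its earliest start at hour 18; it finishes at 18 + 7 = hour 25.
Task 4 has to wait for task 3 (finishes hour 25); task 2 (finishes hour 15, plus 3-hour gap → hour 18). The latest of these is hour 25, so task 4 runs hour 25 to 25 + 5 = hour 30.

30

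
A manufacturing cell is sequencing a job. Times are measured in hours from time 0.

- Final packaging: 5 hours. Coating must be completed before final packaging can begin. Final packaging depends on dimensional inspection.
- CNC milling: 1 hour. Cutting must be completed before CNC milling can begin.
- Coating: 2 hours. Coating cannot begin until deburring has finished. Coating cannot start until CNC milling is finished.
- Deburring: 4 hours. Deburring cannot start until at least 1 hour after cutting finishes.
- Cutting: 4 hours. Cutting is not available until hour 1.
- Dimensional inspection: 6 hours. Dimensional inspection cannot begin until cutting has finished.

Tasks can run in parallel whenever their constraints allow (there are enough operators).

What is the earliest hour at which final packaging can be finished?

17

Cutting waits on its own release at hour 1, so it starts at hour 1 and finishes at 1 + 4 = hour 5.
After cutting (finishes hour 5), dimensional inspection can start at hour 5 and finishes at hour 11.
CNC milling cannot begin until cutting (finishes hour 5). It runs from hour 5 to 5 + 1 = hour 6.
Deburring cannot begin until cutting (finishes hour 5, plus 1-hour gap → hour 6). It runs from hour 6 to 6 + 4 = hour 10.
For coating: deburring (finishes hour 10); CNC milling (finishes hour 6). Taking the maximum gives a start of hour 10, and it finishes at 10 + 2 = hour 12.
Final packaging has to wait for coating (finishes hour 12); dimensional inspection (finishes hour 11). The latest of these is hour 12, so final packaging runs hour 12 to 12 + 5 = hour 17.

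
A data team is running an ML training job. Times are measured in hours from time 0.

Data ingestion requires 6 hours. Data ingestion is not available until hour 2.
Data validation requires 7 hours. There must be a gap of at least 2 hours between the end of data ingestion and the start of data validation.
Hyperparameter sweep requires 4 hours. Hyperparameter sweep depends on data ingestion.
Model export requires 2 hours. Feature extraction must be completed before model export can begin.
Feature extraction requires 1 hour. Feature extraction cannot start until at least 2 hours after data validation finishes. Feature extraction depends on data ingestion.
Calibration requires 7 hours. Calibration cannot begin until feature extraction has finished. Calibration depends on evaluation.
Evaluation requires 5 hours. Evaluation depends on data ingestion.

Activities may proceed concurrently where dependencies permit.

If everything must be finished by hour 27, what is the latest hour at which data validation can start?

10

To finish by hour 27, calibration (duration 7) must start no later than hour 20.
To finish by hour 27, model export (duration 2) must start no later than hour 25.
Feature extraction must finish in time for calibration (must start by hour 20); model export (must start by hour 25). The tightest is hour 20, so feature extraction must start by 20 − 1 = hour 19.
Since feature extraction (must start by hour 19, minus 2-hour gap → hour 17) depends on it, data validation must finish by hour 17. Backing off its 7-hour duration gives a latest start of hour 10.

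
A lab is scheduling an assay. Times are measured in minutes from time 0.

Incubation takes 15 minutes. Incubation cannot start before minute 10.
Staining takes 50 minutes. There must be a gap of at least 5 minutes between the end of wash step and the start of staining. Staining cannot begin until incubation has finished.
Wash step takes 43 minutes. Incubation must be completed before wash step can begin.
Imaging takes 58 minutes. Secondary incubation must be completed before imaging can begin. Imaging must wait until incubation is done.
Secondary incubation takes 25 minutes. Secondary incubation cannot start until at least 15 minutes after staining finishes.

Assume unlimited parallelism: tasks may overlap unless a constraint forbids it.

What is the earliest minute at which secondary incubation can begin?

138

After its own release at minute 10, incubation can start at minute 10 and finishes at minute 25.
After incubation (finishes minute 25), wash step can start at minute 25 and finishes at minute 68.
Staining has to wait for wash step (finishes minute 68, plus 5-minute gap → minute 73); incubation (finishes minute 25). The latest of these is minute 73, so staining runs minute 73 to 73 + 50 = minute 123.
Secondary incubation waits on staining (finishes minute 123, plus 15-minute gap → minute 138), so the earliest it can start is minute 138.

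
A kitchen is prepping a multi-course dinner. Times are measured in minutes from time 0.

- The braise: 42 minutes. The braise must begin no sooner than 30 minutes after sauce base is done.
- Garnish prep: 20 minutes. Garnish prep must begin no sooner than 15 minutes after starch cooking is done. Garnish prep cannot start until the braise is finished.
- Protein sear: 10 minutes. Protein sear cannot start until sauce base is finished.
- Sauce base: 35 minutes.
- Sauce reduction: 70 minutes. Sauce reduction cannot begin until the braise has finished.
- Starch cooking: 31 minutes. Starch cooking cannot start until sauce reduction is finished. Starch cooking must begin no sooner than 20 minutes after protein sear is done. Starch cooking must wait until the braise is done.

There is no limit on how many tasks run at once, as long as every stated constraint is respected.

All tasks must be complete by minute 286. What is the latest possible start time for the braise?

108

Nothing follows garnish prep; the deadline of minute 286 is its only limit. It must start by 286 − 20 = minute 266.
Starch cooking feeds into garnish prep (must start by minute 266, minus 15-minute gap → minute 251); so starch cooking must finish by minute 251 and therefore start by minute 220.
Sauce reduction must finish before starch cooking (must start by minute 220). With a 70-minute duration, sauce reduction must start by 220 − 70 = minute 150.
For the braise: sauce reduction (must start by minute 150); starch cooking (must start by minute 220); garnish prep (must start by minute 266). The most restrictive is minute 150; with a 42-minute duration, the braise must start by minute 108.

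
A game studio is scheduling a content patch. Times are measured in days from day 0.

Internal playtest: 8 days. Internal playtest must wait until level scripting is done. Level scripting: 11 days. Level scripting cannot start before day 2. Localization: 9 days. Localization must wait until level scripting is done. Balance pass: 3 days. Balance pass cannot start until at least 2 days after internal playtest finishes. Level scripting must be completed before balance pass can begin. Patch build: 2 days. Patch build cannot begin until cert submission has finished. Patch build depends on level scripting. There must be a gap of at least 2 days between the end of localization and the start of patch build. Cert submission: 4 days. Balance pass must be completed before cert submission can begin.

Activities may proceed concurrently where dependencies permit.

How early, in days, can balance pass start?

Level scripting waits on its own release at day 2, so it starts at day 2 and finishes at 2 + 11 = day 13.
After level scripting (finishes day 13), internal playtest can start at day 13 and finishes at day 21.
Balance pass waits on internal playtest (finishes day 21, plus 2-day gap → day 23); level scripting (finishes day 13). The latest of these is day 23, which is the earliest balance pass can start.

23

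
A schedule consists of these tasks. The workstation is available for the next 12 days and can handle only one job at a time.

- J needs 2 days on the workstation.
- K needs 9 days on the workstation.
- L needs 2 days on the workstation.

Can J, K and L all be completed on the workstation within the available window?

Running back to back, the jobs need 2 + 9 + 2 = 13 days on the workstation.
Since 13 > 12, they cannot all fit.

No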